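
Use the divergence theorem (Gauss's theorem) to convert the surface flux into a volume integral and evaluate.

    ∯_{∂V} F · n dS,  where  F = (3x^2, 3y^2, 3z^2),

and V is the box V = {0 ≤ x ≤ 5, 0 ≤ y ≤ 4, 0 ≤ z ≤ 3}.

By the divergence theorem,

    ∯_{∂V} F · n dS = ∭_V (∇ · F) dV.

Compute the divergence:
    ∇ · F = ∂F_x/∂x + ∂F_y/∂y + ∂F_z/∂z = 6x + 6y + 6z.

V is a rectangular box, so dV = dx dy dz with 0 ≤ x ≤ 5, 0 ≤ y ≤ 4, 0 ≤ z ≤ 3.

Integrate (6x + 6y + 6z) over V as an iterated integral:

    ∭_V (∇·F) dV = ∫_0^{5} ∫_0^{4} ∫_0^{3} (6x + 6y + 6z) dz dy dx.

Inner (z from 0 to 3): 18x + 18y + 27.
Middle (y from 0 to 4): 72x + 252.
Outer (x from 0 to 5): 2160.

Therefore ∯_{∂V} F · n dS = 2160.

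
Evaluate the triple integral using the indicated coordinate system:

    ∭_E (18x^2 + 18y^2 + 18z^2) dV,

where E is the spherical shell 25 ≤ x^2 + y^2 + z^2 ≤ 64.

In spherical coordinates, x = ρ sin(φ) cos(θ), y = ρ sin(φ) sin(θ), z = ρ cos(φ), and dV = ρ^2 sin(φ) dρ dφ dθ.

The integrand becomes 18ρ^2, so

    ∭_E (18x^2 + 18y^2 + 18z^2) dV = ∫_{0}^{2π} ∫_{0}^{π} ∫_{5}^{8} (18ρ^2) · ρ^2 sin(φ) dρ dφ dθ.

Inner (ρ): 533574sin(φ)/5.
Middle (φ): 1067148/5.
Outer (θ): 2134296π/5.

Therefore the triple integral equals 2134296π/5.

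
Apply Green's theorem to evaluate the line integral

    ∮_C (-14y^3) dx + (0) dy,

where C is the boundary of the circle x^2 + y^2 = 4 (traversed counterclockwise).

Green's theorem converts the closed line integral into a double integral over the enclosed region D:

    ∮_C P dx + Q dy = ∬_D (∂Q/∂x - ∂P/∂y) dA.

Here P = -14y^3, Q = 0, so

    ∂Q/∂x = 0,    ∂P/∂y = -42y^2,
    ∂Q/∂x - ∂P/∂y = 42y^2.

D is the region x^2 + y^2 ≤ 4. Evaluating the double integral:

In polar coordinates (x = r cos θ, y = r sin θ, dA = r dr dθ) the integrand becomes 42r^2sin(θ)^2, so

    ∬_D (42y^2) dA = ∫_0^{2π} ∫_0^{2} (42r^2sin(θ)^2) · r dr dθ.

Inner (r from 0 to 2): 168sin(θ)^2.
Outer (θ from 0 to 2π): 168π.

Therefore ∮_C P dx + Q dy = 168π.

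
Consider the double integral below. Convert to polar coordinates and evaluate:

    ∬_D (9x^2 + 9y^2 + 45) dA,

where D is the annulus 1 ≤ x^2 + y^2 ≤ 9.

The region D is 1 ≤ r ≤ 3, 0 ≤ θ ≤ 2π in polar coordinates, where x = r cos(θ), y = r sin(θ), and dA = r dr dθ.

Under the substitution, the integrand becomes 9r^2 + 45, so

    ∬_D (9x^2 + 9y^2 + 45) dA = ∫_{0}^{2π} ∫_{1}^{3} (9r^2 + 45) · r dr dθ.

Inner integral (in r): ∫_{1}^{3} (9r^2 + 45) · r dr = 360.

Outer integral (in θ): ∫_{0}^{2π} (360) dθ = 720π.

Therefore ∬_D (9x^2 + 9y^2 + 45) dA = 720π.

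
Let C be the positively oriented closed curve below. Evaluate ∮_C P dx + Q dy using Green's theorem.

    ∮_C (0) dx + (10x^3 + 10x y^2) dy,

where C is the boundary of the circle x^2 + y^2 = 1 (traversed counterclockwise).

Green's theorem converts the closed line integral into a double integral over the enclosed region D:

    ∮_C P dx + Q dy = ∬_D (∂Q/∂x - ∂P/∂y) dA.

Here P = 0, Q = 10x^3 + 10x y^2, so

    ∂Q/∂x = 30x^2 + 10y^2,    ∂P/∂y = 0,
    ∂Q/∂x - ∂P/∂y = 30x^2 + 10y^2.

D is the region x^2 + y^2 ≤ 1. Evaluating the double integral:

In polar coordinates (x = r cos θ, y = r sin θ, dA = r dr dθ) the integrand becomes 10r^2(cos(2θ) + 2), so

    ∬_D (30x^2 + 10y^2) dA = ∫_0^{2π} ∫_0^{1} (10r^2(cos(2θ) + 2)) · r dr dθ.

Inner (r from 0 to 1): 15/2 - 5sin(θ)^2.
Outer (θ from 0 to 2π): 10π.

Therefore ∮_C P dx + Q dy = 10π.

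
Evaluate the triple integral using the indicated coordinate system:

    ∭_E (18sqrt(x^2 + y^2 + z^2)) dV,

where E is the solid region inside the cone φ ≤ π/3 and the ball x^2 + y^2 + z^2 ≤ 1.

In spherical coordinates, x = ρ sin(φ) cos(θ), y = ρ sin(φ) sin(θ), z = ρ cos(φ), and dV = ρ^2 sin(φ) dρ dφ dθ.

The integrand becomes 18ρ, so

    ∭_E (18sqrt(x^2 + y^2 + z^2)) dV = ∫_{0}^{2π} ∫_{0}^{π/3} ∫_{0}^{1} (18ρ) · ρ^2 sin(φ) dρ dφ dθ.

Inner (ρ): 9sin(φ)/2.
Middle (φ): 9/4.
Outer (θ): 9π/2.

Therefore the triple integral equals 9π/2.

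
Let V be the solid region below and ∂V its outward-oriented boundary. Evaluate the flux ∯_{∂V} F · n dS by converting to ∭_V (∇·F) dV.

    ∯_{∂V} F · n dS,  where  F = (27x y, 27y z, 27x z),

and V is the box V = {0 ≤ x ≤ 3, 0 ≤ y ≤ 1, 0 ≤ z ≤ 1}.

By the divergence theorem,

    ∯_{∂V} F · n dS = ∭_V (∇ · F) dV.

Compute the divergence:
    ∇ · F = ∂F_x/∂x + ∂F_y/∂y + ∂F_z/∂z = 27y + 27z + 27x = 27x + 27y + 27z.

V is a rectangular box, so dV = dx dy dz with 0 ≤ x ≤ 3, 0 ≤ y ≤ 1, 0 ≤ z ≤ 1.

Integrate (27x + 27y + 27z) over V as an iterated integral:

    ∭_V (∇·F) dV = ∫_0^{3} ∫_0^{1} ∫_0^{1} (27x + 27y + 27z) dz dy dx.

Inner (z from 0 to 1): 27x + 27y + 27/2.
Middle (y from 0 to 1): 27x + 27.
Outer (x from 0 to 3): 405/2.

Therefore ∯_{∂V} F · n dS = 405/2.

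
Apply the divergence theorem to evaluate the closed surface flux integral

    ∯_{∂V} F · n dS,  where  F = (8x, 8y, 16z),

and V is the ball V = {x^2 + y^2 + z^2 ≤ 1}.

By the divergence theorem,

    ∯_{∂V} F · n dS = ∭_V (∇ · F) dV.

Compute the divergence:
    ∇ · F = ∂F_x/∂x + ∂F_y/∂y + ∂F_z/∂z = 8 + 8 + 16 = 32.

In spherical coordinates, x = ρ sin(φ) cos(θ), y = ρ sin(φ) sin(θ), z = ρ cos(φ), dV = ρ^2 sin(φ) dρ dφ dθ, with 0 ≤ ρ ≤ 1, 0 ≤ φ ≤ π, 0 ≤ θ ≤ 2π.

The integrand, after substitution and multiplying by the volume element, becomes (32) · ρ^2 sin(φ), so

    ∭_V (∇·F) dV = ∫_0^{2π} ∫_0^{π} ∫_0^{1} (32) · ρ^2 sin(φ) dρ dφ dθ.

Inner (ρ from 0 to 1): 32sin(φ)/3.
Middle (φ from 0 to π): 64/3.
Outer (θ from 0 to 2π): 128π/3.

Therefore ∯_{∂V} F · n dS = 128π/3.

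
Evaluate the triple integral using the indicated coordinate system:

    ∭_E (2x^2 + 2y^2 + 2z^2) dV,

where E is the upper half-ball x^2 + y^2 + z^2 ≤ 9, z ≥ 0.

In spherical coordinates, x = ρ sin(φ) cos(θ), y = ρ sin(φ) sin(θ), z = ρ cos(φ), and dV = ρ^2 sin(φ) dρ dφ dθ.

The integrand becomes 2ρ^2, so

    ∭_E (2x^2 + 2y^2 + 2z^2) dV = ∫_{0}^{2π} ∫_{0}^{π/2} ∫_{0}^{3} (2ρ^2) · ρ^2 sin(φ) dρ dφ dθ.

Inner (ρ): 486sin(φ)/5.
Middle (φ): 486/5.
Outer (θ): 972π/5.

Therefore the triple integral equals 972π/5.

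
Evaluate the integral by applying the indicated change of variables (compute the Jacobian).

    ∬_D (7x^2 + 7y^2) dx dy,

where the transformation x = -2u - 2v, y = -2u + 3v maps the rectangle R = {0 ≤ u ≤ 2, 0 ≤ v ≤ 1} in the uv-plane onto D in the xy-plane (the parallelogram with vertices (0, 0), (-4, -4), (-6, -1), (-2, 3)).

Compute the Jacobian determinant of (x, y) with respect to (u, v):

    ∂(x,y)/∂(u,v) = | -2  -2 | = (-2)(3) - (-2)(-2) = -10.
                   | -2  3 |

Its absolute value is |J| = 10 (the area scaling factor).

Substituting x = -2u - 2v, y = -2u + 3v into the integrand,

    7x^2 + 7y^2 → 56u^2 - 28u v + 91v^2,

so the integral becomes

    ∬_R (56u^2 - 28u v + 91v^2) · |J| du dv = ∫_0^2 ∫_0^1 (560u^2 - 280u v + 910v^2) dv du.

Inner (v): 560u^2 - 140u + 910/3.
Outer (u): 1820.

Therefore ∬_D (7x^2 + 7y^2) dx dy = 1820.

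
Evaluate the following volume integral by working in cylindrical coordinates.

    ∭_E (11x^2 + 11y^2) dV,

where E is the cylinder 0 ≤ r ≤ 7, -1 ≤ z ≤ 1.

In cylindrical coordinates, x = r cos(θ), y = r sin(θ), z = z, and dV = r dr dθ dz.

The integrand becomes 11r^2, so

    ∭_E (11x^2 + 11y^2) dV = ∫_{0}^{2π} ∫_{0}^{7} ∫_{-1}^{1} (11r^2) · r dz dr dθ.

Inner (z): 22r^3.
Middle (r from 0 to 7): 26411/2.
Outer (θ): 26411π.

Therefore the triple integral equals 26411π.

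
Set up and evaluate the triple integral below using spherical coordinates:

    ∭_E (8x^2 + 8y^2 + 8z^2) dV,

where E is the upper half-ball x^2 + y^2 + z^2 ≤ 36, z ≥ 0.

In spherical coordinates, x = ρ sin(φ) cos(θ), y = ρ sin(φ) sin(θ), z = ρ cos(φ), and dV = ρ^2 sin(φ) dρ dφ dθ.

The integrand becomes 8ρ^2, so

    ∭_E (8x^2 + 8y^2 + 8z^2) dV = ∫_{0}^{2π} ∫_{0}^{π/2} ∫_{0}^{6} (8ρ^2) · ρ^2 sin(φ) dρ dφ dθ.

Inner (ρ): 62208sin(φ)/5.
Middle (φ): 62208/5.
Outer (θ): 124416π/5.

Therefore the triple integral equals 124416π/5.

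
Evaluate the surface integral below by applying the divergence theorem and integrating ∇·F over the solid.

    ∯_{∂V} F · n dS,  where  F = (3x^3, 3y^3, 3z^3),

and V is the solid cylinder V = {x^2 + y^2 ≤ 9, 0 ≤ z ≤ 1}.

By the divergence theorem,

    ∯_{∂V} F · n dS = ∭_V (∇ · F) dV.

Compute the divergence:
    ∇ · F = ∂F_x/∂x + ∂F_y/∂y + ∂F_z/∂z = 9x^2 + 9y^2 + 9z^2.

In cylindrical coordinates, x = r cos(θ), y = r sin(θ), z = z, dV = r dr dθ dz, with 0 ≤ r ≤ 3, 0 ≤ θ ≤ 2π, 0 ≤ z ≤ 1.

The integrand, after substitution and multiplying by the volume element, becomes (9r^2 + 9z^2) · r, so

    ∭_V (∇·F) dV = ∫_0^{2π} ∫_0^{3} ∫_0^{1} (9r^2 + 9z^2) · r dz dr dθ.

Inner (z from 0 to 1): 9r^3 + 3r.
Middle (r from 0 to 3): 783/4.
Outer (θ from 0 to 2π): 783π/2.

Therefore ∯_{∂V} F · n dS = 783π/2.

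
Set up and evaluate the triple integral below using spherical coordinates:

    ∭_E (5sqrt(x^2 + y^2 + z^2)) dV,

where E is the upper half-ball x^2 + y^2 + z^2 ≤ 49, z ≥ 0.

In spherical coordinates, x = ρ sin(φ) cos(θ), y = ρ sin(φ) sin(θ), z = ρ cos(φ), and dV = ρ^2 sin(φ) dρ dφ dθ.

The integrand becomes 5ρ, so

    ∭_E (5sqrt(x^2 + y^2 + z^2)) dV = ∫_{0}^{2π} ∫_{0}^{π/2} ∫_{0}^{7} (5ρ) · ρ^2 sin(φ) dρ dφ dθ.

Inner (ρ): 12005sin(φ)/4.
Middle (φ): 12005/4.
Outer (θ): 12005π/2.

Therefore the triple integral equals 12005π/2.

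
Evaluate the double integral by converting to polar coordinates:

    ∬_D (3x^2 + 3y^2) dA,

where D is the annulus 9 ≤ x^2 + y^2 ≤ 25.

The region D is 3 ≤ r ≤ 5, 0 ≤ θ ≤ 2π in polar coordinates, where x = r cos(θ), y = r sin(θ), and dA = r dr dθ.

Under the substitution, the integrand becomes 3r^2, so

    ∬_D (3x^2 + 3y^2) dA = ∫_{0}^{2π} ∫_{3}^{5} (3r^2) · r dr dθ.

Inner integral (in r): ∫_{3}^{5} (3r^2) · r dr = 408.

Outer integral (in θ): ∫_{0}^{2π} (408) dθ = 816π.

Therefore ∬_D (3x^2 + 3y^2) dA = 816π.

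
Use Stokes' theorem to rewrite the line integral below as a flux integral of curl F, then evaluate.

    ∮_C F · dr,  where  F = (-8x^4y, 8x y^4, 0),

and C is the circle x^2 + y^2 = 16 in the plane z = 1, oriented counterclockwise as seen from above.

Let S be the flat disk x^2 + y^2 ≤ 16 in the plane z = 1, with upward unit normal n̂ = ẑ. By Stokes' theorem,

    ∮_C F · dr = ∬_S (∇ × F) · n̂ dS = ∬_D (curl F)_z dA,

where D is the disk x^2 + y^2 ≤ 16.

Compute the curl of F = (-8x^4y, 8x y^4, 0):
    (∇ × F)_x = ∂F_z/∂y - ∂F_y/∂z = 0,
    (∇ × F)_y = ∂F_x/∂z - ∂F_z/∂x = 0,
    (∇ × F)_z = ∂F_y/∂x - ∂F_x/∂y = 8x^4 + 8y^4.

On z = 1, (curl F)_z = 8x^4 + 8y^4.

Convert to polar (x = r cos θ, y = r sin θ, dA = r dr dθ); the integrand becomes 8r^4(sin(θ)^4 + cos(θ)^4), so

    ∬_D (curl F)_z dA = ∫_0^{2π} ∫_0^{4} (8r^4(sin(θ)^4 + cos(θ)^4)) · r dr dθ.

Inner (r from 0 to 4): 16384sin(θ)^4/3 + 16384cos(θ)^4/3.
Outer (θ from 0 to 2π): 8192π.

Therefore ∮_C F · dr = 8192π.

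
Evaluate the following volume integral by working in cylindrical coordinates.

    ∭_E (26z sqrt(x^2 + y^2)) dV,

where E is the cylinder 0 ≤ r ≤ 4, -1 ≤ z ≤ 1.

In cylindrical coordinates, x = r cos(θ), y = r sin(θ), z = z, and dV = r dr dθ dz.

The integrand becomes 26r z, so

    ∭_E (26z sqrt(x^2 + y^2)) dV = ∫_{0}^{2π} ∫_{0}^{4} ∫_{-1}^{1} (26r z) · r dz dr dθ.

Inner (z): 0.
Middle (r from 0 to 4): 0.
Outer (θ): 0.

Therefore the triple integral equals 0.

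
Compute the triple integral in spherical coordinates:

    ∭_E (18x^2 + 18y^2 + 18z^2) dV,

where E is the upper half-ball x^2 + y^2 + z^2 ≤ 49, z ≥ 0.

In spherical coordinates, x = ρ sin(φ) cos(θ), y = ρ sin(φ) sin(θ), z = ρ cos(φ), and dV = ρ^2 sin(φ) dρ dφ dθ.

The integrand becomes 18ρ^2, so

    ∭_E (18x^2 + 18y^2 + 18z^2) dV = ∫_{0}^{2π} ∫_{0}^{π/2} ∫_{0}^{7} (18ρ^2) · ρ^2 sin(φ) dρ dφ dθ.

Inner (ρ): 302526sin(φ)/5.
Middle (φ): 302526/5.
Outer (θ): 605052π/5.

Therefore the triple integral equals 605052π/5.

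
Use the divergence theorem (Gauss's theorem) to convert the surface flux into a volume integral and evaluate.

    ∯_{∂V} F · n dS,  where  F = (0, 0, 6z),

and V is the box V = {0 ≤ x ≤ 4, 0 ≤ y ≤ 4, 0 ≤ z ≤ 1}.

By the divergence theorem,

    ∯_{∂V} F · n dS = ∭_V (∇ · F) dV.

Compute the divergence:
    ∇ · F = ∂F_x/∂x + ∂F_y/∂y + ∂F_z/∂z = 0 + 0 + 6 = 6.

V is a rectangular box, so dV = dx dy dz with 0 ≤ x ≤ 4, 0 ≤ y ≤ 4, 0 ≤ z ≤ 1.

Integrate (6) over V as an iterated integral:

    ∭_V (∇·F) dV = ∫_0^{4} ∫_0^{4} ∫_0^{1} (6) dz dy dx.

Inner (z from 0 to 1): 6.
Middle (y from 0 to 4): 24.
Outer (x from 0 to 4): 96.

Therefore ∯_{∂V} F · n dS = 96.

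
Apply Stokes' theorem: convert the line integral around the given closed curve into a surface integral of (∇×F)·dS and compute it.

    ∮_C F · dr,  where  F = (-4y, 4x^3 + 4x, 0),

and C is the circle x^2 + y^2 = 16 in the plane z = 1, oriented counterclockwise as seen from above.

Let S be the flat disk x^2 + y^2 ≤ 16 in the plane z = 1, with upward unit normal n̂ = ẑ. By Stokes' theorem,

    ∮_C F · dr = ∬_S (∇ × F) · n̂ dS = ∬_D (curl F)_z dA,

where D is the disk x^2 + y^2 ≤ 16.

Compute the curl of F = (-4y, 4x^3 + 4x, 0):
    (∇ × F)_x = ∂F_z/∂y - ∂F_y/∂z = 0,
    (∇ × F)_y = ∂F_x/∂z - ∂F_z/∂x = 0,
    (∇ × F)_z = ∂F_y/∂x - ∂F_x/∂y = 12x^2 + 8.

On z = 1, (curl F)_z = 12x^2 + 8.

Convert to polar (x = r cos θ, y = r sin θ, dA = r dr dθ); the integrand becomes 12r^2cos(θ)^2 + 8, so

    ∬_D (curl F)_z dA = ∫_0^{2π} ∫_0^{4} (12r^2cos(θ)^2 + 8) · r dr dθ.

Inner (r from 0 to 4): 768cos(θ)^2 + 64.
Outer (θ from 0 to 2π): 896π.

Therefore ∮_C F · dr = 896π.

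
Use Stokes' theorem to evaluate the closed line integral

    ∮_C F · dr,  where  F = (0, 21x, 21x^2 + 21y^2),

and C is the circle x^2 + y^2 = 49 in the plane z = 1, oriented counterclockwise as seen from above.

Let S be the flat disk x^2 + y^2 ≤ 49 in the plane z = 1, with upward unit normal n̂ = ẑ. By Stokes' theorem,

    ∮_C F · dr = ∬_S (∇ × F) · n̂ dS = ∬_D (curl F)_z dA,

where D is the disk x^2 + y^2 ≤ 49.

Compute the curl of F = (0, 21x, 21x^2 + 21y^2):
    (∇ × F)_x = ∂F_z/∂y - ∂F_y/∂z = 42y,
    (∇ × F)_y = ∂F_x/∂z - ∂F_z/∂x = -42x,
    (∇ × F)_z = ∂F_y/∂x - ∂F_x/∂y = 21.

On z = 1, (curl F)_z = 21.

Convert to polar (x = r cos θ, y = r sin θ, dA = r dr dθ); the integrand becomes 21, so

    ∬_D (curl F)_z dA = ∫_0^{2π} ∫_0^{7} (21) · r dr dθ.

Inner (r from 0 to 7): 1029/2.
Outer (θ from 0 to 2π): 1029π.

Therefore ∮_C F · dr = 1029π.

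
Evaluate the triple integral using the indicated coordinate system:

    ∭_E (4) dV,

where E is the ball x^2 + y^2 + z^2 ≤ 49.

In spherical coordinates, x = ρ sin(φ) cos(θ), y = ρ sin(φ) sin(θ), z = ρ cos(φ), and dV = ρ^2 sin(φ) dρ dφ dθ.

The integrand becomes 4, so

    ∭_E (4) dV = ∫_{0}^{2π} ∫_{0}^{π} ∫_{0}^{7} (4) · ρ^2 sin(φ) dρ dφ dθ.

Inner (ρ): 1372sin(φ)/3.
Middle (φ): 2744/3.
Outer (θ): 5488π/3.

Therefore the triple integral equals 5488π/3.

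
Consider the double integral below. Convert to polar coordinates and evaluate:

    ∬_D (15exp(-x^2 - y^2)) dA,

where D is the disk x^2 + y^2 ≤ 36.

The region D is 0 ≤ r ≤ 6, 0 ≤ θ ≤ 2π in polar coordinates, where x = r cos(θ), y = r sin(θ), and dA = r dr dθ.

Under the substitution, the integrand becomes 15exp(-r^2), so

    ∬_D (15exp(-x^2 - y^2)) dA = ∫_{0}^{2π} ∫_{0}^{6} (15exp(-r^2)) · r dr dθ.

Inner integral (in r): ∫_{0}^{6} (15exp(-r^2)) · r dr = 15/2 - 15exp(-36)/2.

Outer integral (in θ): ∫_{0}^{2π} (15/2 - 15exp(-36)/2) dθ = -15π exp(-36) + 15π.

Therefore ∬_D (15exp(-x^2 - y^2)) dA = -15π exp(-36) + 15π.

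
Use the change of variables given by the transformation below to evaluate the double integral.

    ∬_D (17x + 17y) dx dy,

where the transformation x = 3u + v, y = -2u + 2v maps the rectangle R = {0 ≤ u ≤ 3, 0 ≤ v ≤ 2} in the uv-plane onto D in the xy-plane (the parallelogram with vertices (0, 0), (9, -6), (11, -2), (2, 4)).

Compute the Jacobian determinant of (x, y) with respect to (u, v):

    ∂(x,y)/∂(u,v) = | 3  1 | = (3)(2) - (1)(-2) = 8.
                   | -2  2 |

Its absolute value is |J| = 8 (the area scaling factor).

Substituting x = 3u + v, y = -2u + 2v into the integrand,

    17x + 17y → 17u + 51v,

so the integral becomes

    ∬_R (17u + 51v) · |J| du dv = ∫_0^3 ∫_0^2 (136u + 408v) dv du.

Inner (v): 272u + 816.
Outer (u): 3672.

Therefore ∬_D (17x + 17y) dx dy = 3672.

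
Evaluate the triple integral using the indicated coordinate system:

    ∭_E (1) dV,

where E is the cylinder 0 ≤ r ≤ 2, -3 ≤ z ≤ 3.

In cylindrical coordinates, x = r cos(θ), y = r sin(θ), z = z, and dV = r dr dθ dz.

The integrand becomes 1, so

    ∭_E (1) dV = ∫_{0}^{2π} ∫_{0}^{2} ∫_{-3}^{3} (1) · r dz dr dθ.

Inner (z): 6r.
Middle (r from 0 to 2): 12.
Outer (θ): 24π.

Therefore the triple integral equals 24π.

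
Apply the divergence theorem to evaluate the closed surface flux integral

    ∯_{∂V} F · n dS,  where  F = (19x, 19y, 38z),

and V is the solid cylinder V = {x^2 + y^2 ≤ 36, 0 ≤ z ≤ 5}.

By the divergence theorem,

    ∯_{∂V} F · n dS = ∭_V (∇ · F) dV.

Compute the divergence:
    ∇ · F = ∂F_x/∂x + ∂F_y/∂y + ∂F_z/∂z = 19 + 19 + 38 = 76.

In cylindrical coordinates, x = r cos(θ), y = r sin(θ), z = z, dV = r dr dθ dz, with 0 ≤ r ≤ 6, 0 ≤ θ ≤ 2π, 0 ≤ z ≤ 5.

The integrand, after substitution and multiplying by the volume element, becomes (76) · r, so

    ∭_V (∇·F) dV = ∫_0^{2π} ∫_0^{6} ∫_0^{5} (76) · r dz dr dθ.

Inner (z from 0 to 5): 380r.
Middle (r from 0 to 6): 6840.
Outer (θ from 0 to 2π): 13680π.

Therefore ∯_{∂V} F · n dS = 13680π.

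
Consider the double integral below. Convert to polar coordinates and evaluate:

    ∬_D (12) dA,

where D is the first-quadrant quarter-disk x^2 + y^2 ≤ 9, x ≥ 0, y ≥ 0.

The region D is 0 ≤ r ≤ 3, 0 ≤ θ ≤ π/2 in polar coordinates, where x = r cos(θ), y = r sin(θ), and dA = r dr dθ.

Under the substitution, the integrand becomes 12, so

    ∬_D (12) dA = ∫_{0}^{π/2} ∫_{0}^{3} (12) · r dr dθ.

Inner integral (in r): ∫_{0}^{3} (12) · r dr = 54.

Outer integral (in θ): ∫_{0}^{π/2} (54) dθ = 27π.

Therefore ∬_D (12) dA = 27π.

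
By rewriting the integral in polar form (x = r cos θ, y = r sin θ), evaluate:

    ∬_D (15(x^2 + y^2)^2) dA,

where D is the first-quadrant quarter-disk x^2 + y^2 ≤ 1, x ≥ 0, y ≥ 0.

The region D is 0 ≤ r ≤ 1, 0 ≤ θ ≤ π/2 in polar coordinates, where x = r cos(θ), y = r sin(θ), and dA = r dr dθ.

Under the substitution, the integrand becomes 15r^4, so

    ∬_D (15(x^2 + y^2)^2) dA = ∫_{0}^{π/2} ∫_{0}^{1} (15r^4) · r dr dθ.

Inner integral (in r): ∫_{0}^{1} (15r^4) · r dr = 5/2.

Outer integral (in θ): ∫_{0}^{π/2} (5/2) dθ = 5π/4.

Therefore ∬_D (15(x^2 + y^2)^2) dA = 5π/4.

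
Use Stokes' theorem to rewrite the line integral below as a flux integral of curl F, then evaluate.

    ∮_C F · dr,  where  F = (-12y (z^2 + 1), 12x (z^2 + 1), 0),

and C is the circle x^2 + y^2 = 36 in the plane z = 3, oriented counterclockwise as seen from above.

Let S be the flat disk x^2 + y^2 ≤ 36 in the plane z = 3, with upward unit normal n̂ = ẑ. By Stokes' theorem,

    ∮_C F · dr = ∬_S (∇ × F) · n̂ dS = ∬_D (curl F)_z dA,

where D is the disk x^2 + y^2 ≤ 36.

Compute the curl of F = (-12y (z^2 + 1), 12x (z^2 + 1), 0):
    (∇ × F)_x = ∂F_z/∂y - ∂F_y/∂z = -24x z,
    (∇ × F)_y = ∂F_x/∂z - ∂F_z/∂x = -24y z,
    (∇ × F)_z = ∂F_y/∂x - ∂F_x/∂y = 24z^2 + 24.

On z = 3, (curl F)_z = 240.

Convert to polar (x = r cos θ, y = r sin θ, dA = r dr dθ); the integrand becomes 240, so

    ∬_D (curl F)_z dA = ∫_0^{2π} ∫_0^{6} (240) · r dr dθ.

Inner (r from 0 to 6): 4320.
Outer (θ from 0 to 2π): 8640π.

Therefore ∮_C F · dr = 8640π.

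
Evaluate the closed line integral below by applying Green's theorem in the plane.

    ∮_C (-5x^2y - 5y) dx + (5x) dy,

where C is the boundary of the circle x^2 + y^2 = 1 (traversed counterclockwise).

Green's theorem converts the closed line integral into a double integral over the enclosed region D:

    ∮_C P dx + Q dy = ∬_D (∂Q/∂x - ∂P/∂y) dA.

Here P = -5x^2y - 5y, Q = 5x, so

    ∂Q/∂x = 5,    ∂P/∂y = -5x^2 - 5,
    ∂Q/∂x - ∂P/∂y = 5x^2 + 10.

D is the region x^2 + y^2 ≤ 1. Evaluating the double integral:

In polar coordinates (x = r cos θ, y = r sin θ, dA = r dr dθ) the integrand becomes 5r^2cos(θ)^2 + 10, so

    ∬_D (5x^2 + 10) dA = ∫_0^{2π} ∫_0^{1} (5r^2cos(θ)^2 + 10) · r dr dθ.

Inner (r from 0 to 1): 5cos(θ)^2/4 + 5.
Outer (θ from 0 to 2π): 45π/4.

Therefore ∮_C P dx + Q dy = 45π/4.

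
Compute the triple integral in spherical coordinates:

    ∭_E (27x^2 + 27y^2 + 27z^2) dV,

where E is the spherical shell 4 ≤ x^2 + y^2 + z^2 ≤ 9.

In spherical coordinates, x = ρ sin(φ) cos(θ), y = ρ sin(φ) sin(θ), z = ρ cos(φ), and dV = ρ^2 sin(φ) dρ dφ dθ.

The integrand becomes 27ρ^2, so

    ∭_E (27x^2 + 27y^2 + 27z^2) dV = ∫_{0}^{2π} ∫_{0}^{π} ∫_{2}^{3} (27ρ^2) · ρ^2 sin(φ) dρ dφ dθ.

Inner (ρ): 5697sin(φ)/5.
Middle (φ): 11394/5.
Outer (θ): 22788π/5.

Therefore the triple integral equals 22788π/5.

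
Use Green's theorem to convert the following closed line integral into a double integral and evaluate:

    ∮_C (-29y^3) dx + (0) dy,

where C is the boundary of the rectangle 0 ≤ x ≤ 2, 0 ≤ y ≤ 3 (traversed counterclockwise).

Green's theorem converts the closed line integral into a double integral over the enclosed region D:

    ∮_C P dx + Q dy = ∬_D (∂Q/∂x - ∂P/∂y) dA.

Here P = -29y^3, Q = 0, so

    ∂Q/∂x = 0,    ∂P/∂y = -87y^2,
    ∂Q/∂x - ∂P/∂y = 87y^2.

D is the region 0 ≤ x ≤ 2, 0 ≤ y ≤ 3. Evaluating the double integral:

    ∬_D (87y^2) dA = ∫_0^{2} ∫_0^{3} (87y^2) dy dx.

Inner (y from 0 to 3): 783.
Outer (x from 0 to 2): 1566.

Therefore ∮_C P dx + Q dy = 1566.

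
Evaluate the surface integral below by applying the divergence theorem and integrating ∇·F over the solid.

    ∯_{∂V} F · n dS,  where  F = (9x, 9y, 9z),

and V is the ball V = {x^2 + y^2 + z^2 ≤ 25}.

By the divergence theorem,

    ∯_{∂V} F · n dS = ∭_V (∇ · F) dV.

Compute the divergence:
    ∇ · F = ∂F_x/∂x + ∂F_y/∂y + ∂F_z/∂z = 9 + 9 + 9 = 27.

In spherical coordinates, x = ρ sin(φ) cos(θ), y = ρ sin(φ) sin(θ), z = ρ cos(φ), dV = ρ^2 sin(φ) dρ dφ dθ, with 0 ≤ ρ ≤ 5, 0 ≤ φ ≤ π, 0 ≤ θ ≤ 2π.

The integrand, after substitution and multiplying by the volume element, becomes (27) · ρ^2 sin(φ), so

    ∭_V (∇·F) dV = ∫_0^{2π} ∫_0^{π} ∫_0^{5} (27) · ρ^2 sin(φ) dρ dφ dθ.

Inner (ρ from 0 to 5): 1125sin(φ).
Middle (φ from 0 to π): 2250.
Outer (θ from 0 to 2π): 4500π.

Therefore ∯_{∂V} F · n dS = 4500π.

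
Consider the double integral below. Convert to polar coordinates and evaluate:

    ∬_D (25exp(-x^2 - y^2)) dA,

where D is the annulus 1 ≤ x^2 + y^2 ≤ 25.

The region D is 1 ≤ r ≤ 5, 0 ≤ θ ≤ 2π in polar coordinates, where x = r cos(θ), y = r sin(θ), and dA = r dr dθ.

Under the substitution, the integrand becomes 25exp(-r^2), so

    ∬_D (25exp(-x^2 - y^2)) dA = ∫_{0}^{2π} ∫_{1}^{5} (25exp(-r^2)) · r dr dθ.

Inner integral (in r): ∫_{1}^{5} (25exp(-r^2)) · r dr = -(25 - 25exp(24))exp(-25)/2.

Outer integral (in θ): ∫_{0}^{2π} (-(25 - 25exp(24))exp(-25)/2) dθ = -25π (1 - exp(24))exp(-25).

Therefore ∬_D (25exp(-x^2 - y^2)) dA = -25π (1 - exp(24))exp(-25).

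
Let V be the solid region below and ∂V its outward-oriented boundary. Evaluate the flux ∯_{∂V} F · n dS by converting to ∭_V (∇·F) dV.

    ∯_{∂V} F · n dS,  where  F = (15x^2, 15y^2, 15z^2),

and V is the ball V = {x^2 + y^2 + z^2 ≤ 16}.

By the divergence theorem,

    ∯_{∂V} F · n dS = ∭_V (∇ · F) dV.

Compute the divergence:
    ∇ · F = ∂F_x/∂x + ∂F_y/∂y + ∂F_z/∂z = 30x + 30y + 30z.

In spherical coordinates, x = ρ sin(φ) cos(θ), y = ρ sin(φ) sin(θ), z = ρ cos(φ), dV = ρ^2 sin(φ) dρ dφ dθ, with 0 ≤ ρ ≤ 4, 0 ≤ φ ≤ π, 0 ≤ θ ≤ 2π.

The integrand, after substitution and multiplying by the volume element, becomes (30ρ (sqrt(2)sin(φ)sin(θ + π/4) + cos(φ))) · ρ^2 sin(φ), so

    ∭_V (∇·F) dV = ∫_0^{2π} ∫_0^{π} ∫_0^{4} (30ρ (sqrt(2)sin(φ)sin(θ + π/4) + cos(φ))) · ρ^2 sin(φ) dρ dφ dθ.

Inner (ρ from 0 to 4): 1920(sqrt(2)sin(φ)sin(θ + π/4) + cos(φ))sin(φ).
Middle (φ from 0 to π): 960sqrt(2)π sin(θ + π/4).
Outer (θ from 0 to 2π): 0.

Therefore ∯_{∂V} F · n dS = 0.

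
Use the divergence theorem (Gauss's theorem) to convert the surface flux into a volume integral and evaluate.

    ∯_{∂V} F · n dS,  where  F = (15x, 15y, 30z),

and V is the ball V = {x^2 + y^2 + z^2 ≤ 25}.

By the divergence theorem,

    ∯_{∂V} F · n dS = ∭_V (∇ · F) dV.

Compute the divergence:
    ∇ · F = ∂F_x/∂x + ∂F_y/∂y + ∂F_z/∂z = 15 + 15 + 30 = 60.

In spherical coordinates, x = ρ sin(φ) cos(θ), y = ρ sin(φ) sin(θ), z = ρ cos(φ), dV = ρ^2 sin(φ) dρ dφ dθ, with 0 ≤ ρ ≤ 5, 0 ≤ φ ≤ π, 0 ≤ θ ≤ 2π.

The integrand, after substitution and multiplying by the volume element, becomes (60) · ρ^2 sin(φ), so

    ∭_V (∇·F) dV = ∫_0^{2π} ∫_0^{π} ∫_0^{5} (60) · ρ^2 sin(φ) dρ dφ dθ.

Inner (ρ from 0 to 5): 2500sin(φ).
Middle (φ from 0 to π): 5000.
Outer (θ from 0 to 2π): 10000π.

Therefore ∯_{∂V} F · n dS = 10000π.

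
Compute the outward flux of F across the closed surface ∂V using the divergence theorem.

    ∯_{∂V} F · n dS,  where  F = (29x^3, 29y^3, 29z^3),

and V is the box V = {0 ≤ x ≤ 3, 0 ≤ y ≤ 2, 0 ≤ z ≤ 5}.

By the divergence theorem,

    ∯_{∂V} F · n dS = ∭_V (∇ · F) dV.

Compute the divergence:
    ∇ · F = ∂F_x/∂x + ∂F_y/∂y + ∂F_z/∂z = 87x^2 + 87y^2 + 87z^2.

V is a rectangular box, so dV = dx dy dz with 0 ≤ x ≤ 3, 0 ≤ y ≤ 2, 0 ≤ z ≤ 5.

Integrate (87x^2 + 87y^2 + 87z^2) over V as an iterated integral:

    ∭_V (∇·F) dV = ∫_0^{3} ∫_0^{2} ∫_0^{5} (87x^2 + 87y^2 + 87z^2) dz dy dx.

Inner (z from 0 to 5): 435x^2 + 435y^2 + 3625.
Middle (y from 0 to 2): 870x^2 + 8410.
Outer (x from 0 to 3): 33060.

Therefore ∯_{∂V} F · n dS = 33060.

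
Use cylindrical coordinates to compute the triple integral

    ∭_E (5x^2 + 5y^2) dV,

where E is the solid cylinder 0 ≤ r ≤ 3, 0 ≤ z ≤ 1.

In cylindrical coordinates, x = r cos(θ), y = r sin(θ), z = z, and dV = r dr dθ dz.

The integrand becomes 5r^2, so

    ∭_E (5x^2 + 5y^2) dV = ∫_{0}^{2π} ∫_{0}^{3} ∫_{0}^{1} (5r^2) · r dz dr dθ.

Inner (z): 5r^3.
Middle (r from 0 to 3): 405/4.
Outer (θ): 405π/2.

Therefore the triple integral equals 405π/2.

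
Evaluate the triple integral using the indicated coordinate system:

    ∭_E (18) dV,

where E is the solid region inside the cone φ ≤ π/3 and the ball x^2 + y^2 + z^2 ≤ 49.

In spherical coordinates, x = ρ sin(φ) cos(θ), y = ρ sin(φ) sin(θ), z = ρ cos(φ), and dV = ρ^2 sin(φ) dρ dφ dθ.

The integrand becomes 18, so

    ∭_E (18) dV = ∫_{0}^{2π} ∫_{0}^{π/3} ∫_{0}^{7} (18) · ρ^2 sin(φ) dρ dφ dθ.

Inner (ρ): 2058sin(φ).
Middle (φ): 1029.
Outer (θ): 2058π.

Therefore the triple integral equals 2058π.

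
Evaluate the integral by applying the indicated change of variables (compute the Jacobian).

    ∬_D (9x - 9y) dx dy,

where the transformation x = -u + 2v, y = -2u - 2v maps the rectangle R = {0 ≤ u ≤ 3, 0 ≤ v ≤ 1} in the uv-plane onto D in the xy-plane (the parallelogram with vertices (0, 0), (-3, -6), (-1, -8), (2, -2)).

Compute the Jacobian determinant of (x, y) with respect to (u, v):

    ∂(x,y)/∂(u,v) = | -1  2 | = (-1)(-2) - (2)(-2) = 6.
                   | -2  -2 |

Its absolute value is |J| = 6 (the area scaling factor).

Substituting x = -u + 2v, y = -2u - 2v into the integrand,

    9x - 9y → 9u + 36v,

so the integral becomes

    ∬_R (9u + 36v) · |J| du dv = ∫_0^3 ∫_0^1 (54u + 216v) dv du.

Inner (v): 54u + 108.
Outer (u): 567.

Therefore ∬_D (9x - 9y) dx dy = 567.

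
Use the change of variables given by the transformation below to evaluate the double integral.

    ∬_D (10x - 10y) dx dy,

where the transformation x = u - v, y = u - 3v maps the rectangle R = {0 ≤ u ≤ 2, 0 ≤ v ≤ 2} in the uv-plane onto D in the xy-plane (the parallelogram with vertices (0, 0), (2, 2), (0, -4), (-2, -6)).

Compute the Jacobian determinant of (x, y) with respect to (u, v):

    ∂(x,y)/∂(u,v) = | 1  -1 | = (1)(-3) - (-1)(1) = -2.
                   | 1  -3 |

Its absolute value is |J| = 2 (the area scaling factor).

Substituting x = u - v, y = u - 3v into the integrand,

    10x - 10y → 20v,

so the integral becomes

    ∬_R (20v) · |J| du dv = ∫_0^2 ∫_0^2 (40v) dv du.

Inner (v): 80.
Outer (u): 160.

Therefore ∬_D (10x - 10y) dx dy = 160.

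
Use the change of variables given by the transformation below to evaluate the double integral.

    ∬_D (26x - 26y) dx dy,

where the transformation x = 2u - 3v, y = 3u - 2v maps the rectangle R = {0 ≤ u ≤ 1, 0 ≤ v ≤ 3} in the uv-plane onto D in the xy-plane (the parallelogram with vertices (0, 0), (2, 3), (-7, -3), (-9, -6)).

Compute the Jacobian determinant of (x, y) with respect to (u, v):

    ∂(x,y)/∂(u,v) = | 2  -3 | = (2)(-2) - (-3)(3) = 5.
                   | 3  -2 |

Its absolute value is |J| = 5 (the area scaling factor).

Substituting x = 2u - 3v, y = 3u - 2v into the integrand,

    26x - 26y → -26u - 26v,

so the integral becomes

    ∬_R (-26u - 26v) · |J| du dv = ∫_0^1 ∫_0^3 (-130u - 130v) dv du.

Inner (v): -390u - 585.
Outer (u): -780.

Therefore ∬_D (26x - 26y) dx dy = -780.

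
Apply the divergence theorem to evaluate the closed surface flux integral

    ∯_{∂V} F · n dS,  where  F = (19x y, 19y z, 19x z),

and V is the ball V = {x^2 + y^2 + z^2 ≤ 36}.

By the divergence theorem,

    ∯_{∂V} F · n dS = ∭_V (∇ · F) dV.

Compute the divergence:
    ∇ · F = ∂F_x/∂x + ∂F_y/∂y + ∂F_z/∂z = 19y + 19z + 19x = 19x + 19y + 19z.

In spherical coordinates, x = ρ sin(φ) cos(θ), y = ρ sin(φ) sin(θ), z = ρ cos(φ), dV = ρ^2 sin(φ) dρ dφ dθ, with 0 ≤ ρ ≤ 6, 0 ≤ φ ≤ π, 0 ≤ θ ≤ 2π.

The integrand, after substitution and multiplying by the volume element, becomes (19ρ (sqrt(2)sin(φ)sin(θ + π/4) + cos(φ))) · ρ^2 sin(φ), so

    ∭_V (∇·F) dV = ∫_0^{2π} ∫_0^{π} ∫_0^{6} (19ρ (sqrt(2)sin(φ)sin(θ + π/4) + cos(φ))) · ρ^2 sin(φ) dρ dφ dθ.

Inner (ρ from 0 to 6): 6156(sqrt(2)sin(φ)sin(θ + π/4) + cos(φ))sin(φ).
Middle (φ from 0 to π): 3078sqrt(2)π sin(θ + π/4).
Outer (θ from 0 to 2π): 0.

Therefore ∯_{∂V} F · n dS = 0.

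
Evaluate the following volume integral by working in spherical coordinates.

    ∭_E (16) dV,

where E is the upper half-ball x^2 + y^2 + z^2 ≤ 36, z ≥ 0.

In spherical coordinates, x = ρ sin(φ) cos(θ), y = ρ sin(φ) sin(θ), z = ρ cos(φ), and dV = ρ^2 sin(φ) dρ dφ dθ.

The integrand becomes 16, so

    ∭_E (16) dV = ∫_{0}^{2π} ∫_{0}^{π/2} ∫_{0}^{6} (16) · ρ^2 sin(φ) dρ dφ dθ.

Inner (ρ): 1152sin(φ).
Middle (φ): 1152.
Outer (θ): 2304π.

Therefore the triple integral equals 2304π.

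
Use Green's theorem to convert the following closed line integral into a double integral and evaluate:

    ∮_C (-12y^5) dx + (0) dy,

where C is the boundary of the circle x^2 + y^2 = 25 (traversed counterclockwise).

Green's theorem converts the closed line integral into a double integral over the enclosed region D:

    ∮_C P dx + Q dy = ∬_D (∂Q/∂x - ∂P/∂y) dA.

Here P = -12y^5, Q = 0, so

    ∂Q/∂x = 0,    ∂P/∂y = -60y^4,
    ∂Q/∂x - ∂P/∂y = 60y^4.

D is the region x^2 + y^2 ≤ 25. Evaluating the double integral:

In polar coordinates (x = r cos θ, y = r sin θ, dA = r dr dθ) the integrand becomes 60r^4sin(θ)^4, so

    ∬_D (60y^4) dA = ∫_0^{2π} ∫_0^{5} (60r^4sin(θ)^4) · r dr dθ.

Inner (r from 0 to 5): 156250sin(θ)^4.
Outer (θ from 0 to 2π): 234375π/2.

Therefore ∮_C P dx + Q dy = 234375π/2.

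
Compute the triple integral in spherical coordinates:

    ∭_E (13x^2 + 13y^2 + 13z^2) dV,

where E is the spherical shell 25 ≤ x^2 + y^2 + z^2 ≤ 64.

In spherical coordinates, x = ρ sin(φ) cos(θ), y = ρ sin(φ) sin(θ), z = ρ cos(φ), and dV = ρ^2 sin(φ) dρ dφ dθ.

The integrand becomes 13ρ^2, so

    ∭_E (13x^2 + 13y^2 + 13z^2) dV = ∫_{0}^{2π} ∫_{0}^{π} ∫_{5}^{8} (13ρ^2) · ρ^2 sin(φ) dρ dφ dθ.

Inner (ρ): 385359sin(φ)/5.
Middle (φ): 770718/5.
Outer (θ): 1541436π/5.

Therefore the triple integral equals 1541436π/5.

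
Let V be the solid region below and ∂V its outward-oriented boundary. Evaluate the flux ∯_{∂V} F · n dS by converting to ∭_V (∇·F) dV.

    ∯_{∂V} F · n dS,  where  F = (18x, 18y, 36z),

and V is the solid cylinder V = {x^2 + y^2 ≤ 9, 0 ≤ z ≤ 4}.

By the divergence theorem,

    ∯_{∂V} F · n dS = ∭_V (∇ · F) dV.

Compute the divergence:
    ∇ · F = ∂F_x/∂x + ∂F_y/∂y + ∂F_z/∂z = 18 + 18 + 36 = 72.

In cylindrical coordinates, x = r cos(θ), y = r sin(θ), z = z, dV = r dr dθ dz, with 0 ≤ r ≤ 3, 0 ≤ θ ≤ 2π, 0 ≤ z ≤ 4.

The integrand, after substitution and multiplying by the volume element, becomes (72) · r, so

    ∭_V (∇·F) dV = ∫_0^{2π} ∫_0^{3} ∫_0^{4} (72) · r dz dr dθ.

Inner (z from 0 to 4): 288r.
Middle (r from 0 to 3): 1296.
Outer (θ from 0 to 2π): 2592π.

Therefore ∯_{∂V} F · n dS = 2592π.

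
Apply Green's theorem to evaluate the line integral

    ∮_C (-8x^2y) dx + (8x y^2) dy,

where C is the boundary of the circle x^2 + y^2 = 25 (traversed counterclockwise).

Green's theorem converts the closed line integral into a double integral over the enclosed region D:

    ∮_C P dx + Q dy = ∬_D (∂Q/∂x - ∂P/∂y) dA.

Here P = -8x^2y, Q = 8x y^2, so

    ∂Q/∂x = 8y^2,    ∂P/∂y = -8x^2,
    ∂Q/∂x - ∂P/∂y = 8x^2 + 8y^2.

D is the region x^2 + y^2 ≤ 25. Evaluating the double integral:

In polar coordinates (x = r cos θ, y = r sin θ, dA = r dr dθ) the integrand becomes 8r^2, so

    ∬_D (8x^2 + 8y^2) dA = ∫_0^{2π} ∫_0^{5} (8r^2) · r dr dθ.

Inner (r from 0 to 5): 1250.
Outer (θ from 0 to 2π): 2500π.

Therefore ∮_C P dx + Q dy = 2500π.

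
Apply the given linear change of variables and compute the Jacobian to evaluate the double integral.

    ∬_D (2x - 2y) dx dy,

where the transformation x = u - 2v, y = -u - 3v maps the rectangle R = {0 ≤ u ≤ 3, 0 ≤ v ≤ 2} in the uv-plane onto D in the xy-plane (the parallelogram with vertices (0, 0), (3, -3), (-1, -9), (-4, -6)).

Compute the Jacobian determinant of (x, y) with respect to (u, v):

    ∂(x,y)/∂(u,v) = | 1  -2 | = (1)(-3) - (-2)(-1) = -5.
                   | -1  -3 |

Its absolute value is |J| = 5 (the area scaling factor).

Substituting x = u - 2v, y = -u - 3v into the integrand,

    2x - 2y → 4u + 2v,

so the integral becomes

    ∬_R (4u + 2v) · |J| du dv = ∫_0^3 ∫_0^2 (20u + 10v) dv du.

Inner (v): 40u + 20.
Outer (u): 240.

Therefore ∬_D (2x - 2y) dx dy = 240.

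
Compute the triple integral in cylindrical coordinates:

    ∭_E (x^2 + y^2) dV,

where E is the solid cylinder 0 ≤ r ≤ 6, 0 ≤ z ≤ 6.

In cylindrical coordinates, x = r cos(θ), y = r sin(θ), z = z, and dV = r dr dθ dz.

The integrand becomes r^2, so

    ∭_E (x^2 + y^2) dV = ∫_{0}^{2π} ∫_{0}^{6} ∫_{0}^{6} (r^2) · r dz dr dθ.

Inner (z): 6r^3.
Middle (r from 0 to 6): 1944.
Outer (θ): 3888π.

Therefore the triple integral equals 3888π.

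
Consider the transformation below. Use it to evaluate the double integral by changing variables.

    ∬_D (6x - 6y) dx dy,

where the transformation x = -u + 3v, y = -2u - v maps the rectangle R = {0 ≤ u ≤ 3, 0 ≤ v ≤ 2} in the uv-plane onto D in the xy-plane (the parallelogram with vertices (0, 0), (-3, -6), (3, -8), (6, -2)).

Compute the Jacobian determinant of (x, y) with respect to (u, v):

    ∂(x,y)/∂(u,v) = | -1  3 | = (-1)(-1) - (3)(-2) = 7.
                   | -2  -1 |

Its absolute value is |J| = 7 (the area scaling factor).

Substituting x = -u + 3v, y = -2u - v into the integrand,

    6x - 6y → 6u + 24v,

so the integral becomes

    ∬_R (6u + 24v) · |J| du dv = ∫_0^3 ∫_0^2 (42u + 168v) dv du.

Inner (v): 84u + 336.
Outer (u): 1386.

Therefore ∬_D (6x - 6y) dx dy = 1386.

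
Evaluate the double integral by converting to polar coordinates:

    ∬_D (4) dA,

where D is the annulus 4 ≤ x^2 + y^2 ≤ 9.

The region D is 2 ≤ r ≤ 3, 0 ≤ θ ≤ 2π in polar coordinates, where x = r cos(θ), y = r sin(θ), and dA = r dr dθ.

Under the substitution, the integrand becomes 4, so

    ∬_D (4) dA = ∫_{0}^{2π} ∫_{2}^{3} (4) · r dr dθ.

Inner integral (in r): ∫_{2}^{3} (4) · r dr = 10.

Outer integral (in θ): ∫_{0}^{2π} (10) dθ = 20π.

Therefore ∬_D (4) dA = 20π.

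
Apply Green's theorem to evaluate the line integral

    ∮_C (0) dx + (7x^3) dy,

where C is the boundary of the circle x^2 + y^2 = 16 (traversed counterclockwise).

Green's theorem converts the closed line integral into a double integral over the enclosed region D:

    ∮_C P dx + Q dy = ∬_D (∂Q/∂x - ∂P/∂y) dA.

Here P = 0, Q = 7x^3, so

    ∂Q/∂x = 21x^2,    ∂P/∂y = 0,
    ∂Q/∂x - ∂P/∂y = 21x^2.

D is the region x^2 + y^2 ≤ 16. Evaluating the double integral:

In polar coordinates (x = r cos θ, y = r sin θ, dA = r dr dθ) the integrand becomes 21r^2cos(θ)^2, so

    ∬_D (21x^2) dA = ∫_0^{2π} ∫_0^{4} (21r^2cos(θ)^2) · r dr dθ.

Inner (r from 0 to 4): 1344cos(θ)^2.
Outer (θ from 0 to 2π): 1344π.

Therefore ∮_C P dx + Q dy = 1344π.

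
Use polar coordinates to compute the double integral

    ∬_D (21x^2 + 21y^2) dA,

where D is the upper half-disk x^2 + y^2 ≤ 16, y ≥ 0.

The region D is 0 ≤ r ≤ 4, 0 ≤ θ ≤ π in polar coordinates, where x = r cos(θ), y = r sin(θ), and dA = r dr dθ.

Under the substitution, the integrand becomes 21r^2, so

    ∬_D (21x^2 + 21y^2) dA = ∫_{0}^{π} ∫_{0}^{4} (21r^2) · r dr dθ.

Inner integral (in r): ∫_{0}^{4} (21r^2) · r dr = 1344.

Outer integral (in θ): ∫_{0}^{π} (1344) dθ = 1344π.

Therefore ∬_D (21x^2 + 21y^2) dA = 1344π.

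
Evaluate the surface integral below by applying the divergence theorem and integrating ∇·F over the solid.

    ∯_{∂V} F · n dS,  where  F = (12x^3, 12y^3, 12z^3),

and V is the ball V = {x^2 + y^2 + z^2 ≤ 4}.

By the divergence theorem,

    ∯_{∂V} F · n dS = ∭_V (∇ · F) dV.

Compute the divergence:
    ∇ · F = ∂F_x/∂x + ∂F_y/∂y + ∂F_z/∂z = 36x^2 + 36y^2 + 36z^2.

In spherical coordinates, x = ρ sin(φ) cos(θ), y = ρ sin(φ) sin(θ), z = ρ cos(φ), dV = ρ^2 sin(φ) dρ dφ dθ, with 0 ≤ ρ ≤ 2, 0 ≤ φ ≤ π, 0 ≤ θ ≤ 2π.

The integrand, after substitution and multiplying by the volume element, becomes (36ρ^2) · ρ^2 sin(φ), so

    ∭_V (∇·F) dV = ∫_0^{2π} ∫_0^{π} ∫_0^{2} (36ρ^2) · ρ^2 sin(φ) dρ dφ dθ.

Inner (ρ from 0 to 2): 1152sin(φ)/5.
Middle (φ from 0 to π): 2304/5.
Outer (θ from 0 to 2π): 4608π/5.

Therefore ∯_{∂V} F · n dS = 4608π/5.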